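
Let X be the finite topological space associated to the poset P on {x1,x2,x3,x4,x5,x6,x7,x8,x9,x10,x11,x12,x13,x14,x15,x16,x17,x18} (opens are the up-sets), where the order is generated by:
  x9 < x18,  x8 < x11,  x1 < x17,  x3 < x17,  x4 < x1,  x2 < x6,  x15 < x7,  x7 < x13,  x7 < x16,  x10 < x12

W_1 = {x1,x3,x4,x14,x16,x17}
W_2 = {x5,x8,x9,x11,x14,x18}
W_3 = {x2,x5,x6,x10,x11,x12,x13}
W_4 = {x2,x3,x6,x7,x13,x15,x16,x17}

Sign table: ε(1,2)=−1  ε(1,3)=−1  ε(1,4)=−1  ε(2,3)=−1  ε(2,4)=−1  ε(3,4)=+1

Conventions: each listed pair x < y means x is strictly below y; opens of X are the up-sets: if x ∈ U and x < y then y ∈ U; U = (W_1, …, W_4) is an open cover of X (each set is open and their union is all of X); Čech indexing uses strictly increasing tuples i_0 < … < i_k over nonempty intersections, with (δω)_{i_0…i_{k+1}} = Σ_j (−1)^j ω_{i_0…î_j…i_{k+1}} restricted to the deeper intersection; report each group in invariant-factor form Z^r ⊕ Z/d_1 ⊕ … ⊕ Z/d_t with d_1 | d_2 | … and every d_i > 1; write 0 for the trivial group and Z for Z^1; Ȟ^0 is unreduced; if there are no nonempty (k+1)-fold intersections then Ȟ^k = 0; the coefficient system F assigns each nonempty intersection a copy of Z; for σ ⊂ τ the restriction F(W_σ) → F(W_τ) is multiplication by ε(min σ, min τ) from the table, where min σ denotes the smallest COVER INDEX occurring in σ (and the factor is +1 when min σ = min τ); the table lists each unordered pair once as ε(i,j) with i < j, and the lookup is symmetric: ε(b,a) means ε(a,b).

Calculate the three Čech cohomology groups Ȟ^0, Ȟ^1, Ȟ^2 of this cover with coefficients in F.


cover nerve:
  W12={x14} W14={x3,x16,x17} W23={x5,x11} W34={x2,x6,x13}
C dims 4,4; δ0: rk 4, SNF 1^3·2
Ȟ^0: (4−4)−0=0 ⇒ 0
Ȟ^1: (4−0)−4=0 plus torsion [2] ⇒ Z/2
Ȟ^2: (0−0)−0=0 ⇒ 0

Ȟ^0 ≅ 0, Ȟ^1 ≅ Z/2 and Ȟ^2 ≅ 0


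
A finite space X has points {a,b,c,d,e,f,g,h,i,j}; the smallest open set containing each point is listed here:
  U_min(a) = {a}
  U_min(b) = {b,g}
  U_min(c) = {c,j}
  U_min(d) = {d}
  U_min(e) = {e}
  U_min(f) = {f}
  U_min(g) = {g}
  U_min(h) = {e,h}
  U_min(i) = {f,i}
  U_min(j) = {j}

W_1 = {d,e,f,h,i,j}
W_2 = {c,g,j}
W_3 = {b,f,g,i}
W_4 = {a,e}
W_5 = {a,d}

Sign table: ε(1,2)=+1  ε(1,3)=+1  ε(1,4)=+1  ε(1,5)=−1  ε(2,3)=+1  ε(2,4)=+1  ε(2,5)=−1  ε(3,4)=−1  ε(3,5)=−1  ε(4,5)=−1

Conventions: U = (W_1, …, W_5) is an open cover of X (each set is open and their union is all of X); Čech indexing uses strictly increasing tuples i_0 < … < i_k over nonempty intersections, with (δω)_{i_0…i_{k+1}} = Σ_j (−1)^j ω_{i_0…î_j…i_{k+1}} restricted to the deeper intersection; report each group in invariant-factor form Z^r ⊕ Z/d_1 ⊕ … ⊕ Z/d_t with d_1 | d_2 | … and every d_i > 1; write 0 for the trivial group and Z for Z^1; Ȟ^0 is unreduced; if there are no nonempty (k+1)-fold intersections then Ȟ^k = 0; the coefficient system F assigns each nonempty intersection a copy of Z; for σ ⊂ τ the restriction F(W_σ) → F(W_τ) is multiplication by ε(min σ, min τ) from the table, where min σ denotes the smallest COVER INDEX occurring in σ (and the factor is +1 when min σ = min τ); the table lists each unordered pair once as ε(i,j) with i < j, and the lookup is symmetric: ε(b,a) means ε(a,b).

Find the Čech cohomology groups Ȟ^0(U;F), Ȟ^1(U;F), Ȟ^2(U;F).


Ȟ^0(U;F) ≅ Z, Ȟ^1(U;F) ≅ Z^2, Ȟ^2(U;F) ≅ 0

nerve of the cover:
  W12={j} W13={f,i} W14={e} W15={d} W23={g} W45={a}
C dims 5,6; δ0: rk 4, SNF 1^4
Ȟ^0 = (5 − 4) − 0 = 1, so Ȟ^0 ≅ Z
Ȟ^1 = (6 − 0) − 4 = 2, so Ȟ^1 ≅ Z^2
Ȟ^2 = (0 − 0) − 0 = 0, so Ȟ^2 ≅ 0


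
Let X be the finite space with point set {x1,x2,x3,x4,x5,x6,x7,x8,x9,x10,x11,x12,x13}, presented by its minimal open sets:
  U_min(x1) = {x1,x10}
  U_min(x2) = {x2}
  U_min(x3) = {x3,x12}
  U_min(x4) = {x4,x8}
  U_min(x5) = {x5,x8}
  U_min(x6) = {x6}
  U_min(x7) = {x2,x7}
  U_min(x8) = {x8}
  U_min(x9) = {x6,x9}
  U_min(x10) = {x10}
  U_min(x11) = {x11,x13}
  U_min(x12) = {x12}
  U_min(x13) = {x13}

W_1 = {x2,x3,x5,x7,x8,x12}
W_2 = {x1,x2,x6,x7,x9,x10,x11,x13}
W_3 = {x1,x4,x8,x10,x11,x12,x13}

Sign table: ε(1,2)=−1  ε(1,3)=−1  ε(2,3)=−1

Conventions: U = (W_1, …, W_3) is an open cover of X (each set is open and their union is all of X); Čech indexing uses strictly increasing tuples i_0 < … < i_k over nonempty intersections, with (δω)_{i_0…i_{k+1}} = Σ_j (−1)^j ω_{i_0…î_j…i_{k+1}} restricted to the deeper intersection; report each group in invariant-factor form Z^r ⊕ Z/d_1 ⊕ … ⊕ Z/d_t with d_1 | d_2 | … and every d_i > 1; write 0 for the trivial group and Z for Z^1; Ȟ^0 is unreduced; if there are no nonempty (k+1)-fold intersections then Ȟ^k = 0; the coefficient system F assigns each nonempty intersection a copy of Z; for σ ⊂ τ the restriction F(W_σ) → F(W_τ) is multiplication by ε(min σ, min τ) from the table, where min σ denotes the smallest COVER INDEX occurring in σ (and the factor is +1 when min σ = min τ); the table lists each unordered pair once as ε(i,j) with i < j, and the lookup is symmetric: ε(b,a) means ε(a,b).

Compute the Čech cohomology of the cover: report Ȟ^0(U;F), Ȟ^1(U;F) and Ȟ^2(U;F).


Ȟ^0 = 0, Ȟ^1 = Z/2 and Ȟ^2 = 0

nerve simplices:
  W12={x2,x7} W13={x8,x12} W23={x1,x10,x11,x13}
C dims 3,3; δ0: rk 3, SNF 1^2·2
degree 0: 3−3−0 = 0 → Ȟ^0 ≅ 0
degree 1: 3−0−3 = 0 plus torsion [2] → Ȟ^1 ≅ Z/2
degree 2: 0−0−0 = 0 → Ȟ^2 ≅ 0


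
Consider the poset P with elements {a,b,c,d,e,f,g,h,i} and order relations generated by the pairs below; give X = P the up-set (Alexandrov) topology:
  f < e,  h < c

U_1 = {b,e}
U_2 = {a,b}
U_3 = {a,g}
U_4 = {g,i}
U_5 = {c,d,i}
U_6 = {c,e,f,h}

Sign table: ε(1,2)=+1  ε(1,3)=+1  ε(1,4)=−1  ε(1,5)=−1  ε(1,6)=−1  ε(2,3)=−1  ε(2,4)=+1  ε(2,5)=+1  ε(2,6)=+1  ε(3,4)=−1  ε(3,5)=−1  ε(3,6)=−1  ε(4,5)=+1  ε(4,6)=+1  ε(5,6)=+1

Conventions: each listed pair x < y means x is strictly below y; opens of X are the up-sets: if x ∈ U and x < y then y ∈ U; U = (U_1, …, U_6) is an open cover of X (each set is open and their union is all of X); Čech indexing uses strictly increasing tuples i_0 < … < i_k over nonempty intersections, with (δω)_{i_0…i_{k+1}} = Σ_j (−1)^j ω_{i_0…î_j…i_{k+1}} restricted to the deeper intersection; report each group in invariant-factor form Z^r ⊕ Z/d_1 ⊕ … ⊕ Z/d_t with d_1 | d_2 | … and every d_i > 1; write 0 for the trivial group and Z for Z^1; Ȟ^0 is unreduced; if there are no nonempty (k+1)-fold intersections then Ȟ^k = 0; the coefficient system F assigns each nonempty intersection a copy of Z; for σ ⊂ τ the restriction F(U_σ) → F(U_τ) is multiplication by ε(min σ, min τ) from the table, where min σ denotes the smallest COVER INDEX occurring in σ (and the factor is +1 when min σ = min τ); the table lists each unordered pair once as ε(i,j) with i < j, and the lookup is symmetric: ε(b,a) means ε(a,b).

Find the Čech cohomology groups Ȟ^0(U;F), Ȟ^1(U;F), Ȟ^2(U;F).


Ȟ^0 = 0,  Ȟ^1 = Z/2,  Ȟ^2 = 0

intersection data:
  U12={b} U16={e} U23={a} U34={g} U45={i} U56={c}
C dims 6,6; δ0: rk 6, SNF 1^5·2
Ȟ^0 = (6 − 6) − 0 = 0, so Ȟ^0 ≅ 0
Ȟ^1 = (6 − 0) − 6 = 0 plus torsion [2], so Ȟ^1 ≅ Z/2
Ȟ^2 = (0 − 0) − 0 = 0, so Ȟ^2 ≅ 0


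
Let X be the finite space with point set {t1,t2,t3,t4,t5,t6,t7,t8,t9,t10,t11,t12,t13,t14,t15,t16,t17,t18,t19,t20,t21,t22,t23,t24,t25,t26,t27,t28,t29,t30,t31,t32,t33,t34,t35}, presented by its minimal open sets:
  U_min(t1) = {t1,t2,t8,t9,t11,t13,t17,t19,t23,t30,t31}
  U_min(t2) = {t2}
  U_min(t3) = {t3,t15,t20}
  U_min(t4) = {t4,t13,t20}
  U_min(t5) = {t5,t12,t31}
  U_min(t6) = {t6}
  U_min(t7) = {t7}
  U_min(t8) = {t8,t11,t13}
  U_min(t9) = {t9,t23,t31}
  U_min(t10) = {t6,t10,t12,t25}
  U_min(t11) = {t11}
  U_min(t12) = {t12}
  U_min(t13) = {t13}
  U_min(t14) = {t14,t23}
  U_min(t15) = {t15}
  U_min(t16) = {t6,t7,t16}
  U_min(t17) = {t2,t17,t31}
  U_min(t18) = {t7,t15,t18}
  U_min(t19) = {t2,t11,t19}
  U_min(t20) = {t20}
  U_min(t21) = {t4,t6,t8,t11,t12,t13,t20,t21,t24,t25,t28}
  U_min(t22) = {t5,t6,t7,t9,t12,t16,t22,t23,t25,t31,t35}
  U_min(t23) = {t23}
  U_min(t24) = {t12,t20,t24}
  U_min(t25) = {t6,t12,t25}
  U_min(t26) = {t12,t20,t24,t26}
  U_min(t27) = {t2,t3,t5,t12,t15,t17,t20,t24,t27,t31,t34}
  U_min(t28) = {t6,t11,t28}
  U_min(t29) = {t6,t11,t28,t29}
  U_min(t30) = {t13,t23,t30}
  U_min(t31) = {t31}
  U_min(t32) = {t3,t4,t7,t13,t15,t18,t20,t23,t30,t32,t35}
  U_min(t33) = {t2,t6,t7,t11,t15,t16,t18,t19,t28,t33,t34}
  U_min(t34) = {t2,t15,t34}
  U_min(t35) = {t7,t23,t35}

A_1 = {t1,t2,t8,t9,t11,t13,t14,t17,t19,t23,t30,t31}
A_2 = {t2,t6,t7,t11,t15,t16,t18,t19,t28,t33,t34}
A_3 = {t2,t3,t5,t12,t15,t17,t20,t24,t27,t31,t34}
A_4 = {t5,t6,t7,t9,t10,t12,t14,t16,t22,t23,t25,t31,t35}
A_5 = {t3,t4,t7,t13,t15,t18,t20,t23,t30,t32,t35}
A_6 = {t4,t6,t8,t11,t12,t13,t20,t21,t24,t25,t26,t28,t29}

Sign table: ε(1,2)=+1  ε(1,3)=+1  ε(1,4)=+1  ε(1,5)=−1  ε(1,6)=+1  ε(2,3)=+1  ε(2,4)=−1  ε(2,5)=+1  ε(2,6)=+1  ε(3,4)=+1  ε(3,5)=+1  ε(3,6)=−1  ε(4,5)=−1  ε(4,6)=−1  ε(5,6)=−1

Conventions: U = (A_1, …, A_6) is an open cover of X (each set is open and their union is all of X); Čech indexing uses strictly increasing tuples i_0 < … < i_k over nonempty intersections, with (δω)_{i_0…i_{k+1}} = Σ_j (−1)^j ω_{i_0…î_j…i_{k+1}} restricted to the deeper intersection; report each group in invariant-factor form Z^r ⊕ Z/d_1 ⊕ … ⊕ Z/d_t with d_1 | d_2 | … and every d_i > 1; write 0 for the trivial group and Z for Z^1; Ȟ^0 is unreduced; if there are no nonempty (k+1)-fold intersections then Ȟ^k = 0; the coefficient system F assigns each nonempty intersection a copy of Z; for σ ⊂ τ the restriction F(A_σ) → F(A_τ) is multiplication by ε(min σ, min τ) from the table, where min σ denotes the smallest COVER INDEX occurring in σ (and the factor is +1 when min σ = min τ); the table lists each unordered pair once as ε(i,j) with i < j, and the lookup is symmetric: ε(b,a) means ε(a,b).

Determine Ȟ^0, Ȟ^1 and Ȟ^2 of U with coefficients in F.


Ȟ^0 ≅ 0,  Ȟ^1 ≅ Z/2,  Ȟ^2 ≅ Z

nonempty overlaps:
  A12={t2,t11,t19} A13={t2,t17,t31} A14={t9,t14,t23,t31} A15={t13,t23,t30} A16={t8,t11,t13} A23={t2,t15,t34} A24={t6,t7,t16} A25={t7,t15,t18} A26={t6,t11,t28} A34={t5,t12,t31} A35={t3,t15,t20} A36={t12,t20,t24} A45={t7,t23,t35} A46={t6,t12,t25} A56={t4,t13,t20}
  A123={t2} A126={t11} A134={t31} A145={t23} A156={t13} A235={t15} A245={t7} A246={t6} A346={t12} A356={t20}
C dims 6,15,10; δ0: rk 6, SNF 1^5·2; δ1: rk 9, SNF 1^9
degree 0: 6−6−0 = 0 → Ȟ^0 ≅ 0
degree 1: 15−9−6 = 0 plus torsion [2] → Ȟ^1 ≅ Z/2
degree 2: 10−0−9 = 1 → Ȟ^2 ≅ Z


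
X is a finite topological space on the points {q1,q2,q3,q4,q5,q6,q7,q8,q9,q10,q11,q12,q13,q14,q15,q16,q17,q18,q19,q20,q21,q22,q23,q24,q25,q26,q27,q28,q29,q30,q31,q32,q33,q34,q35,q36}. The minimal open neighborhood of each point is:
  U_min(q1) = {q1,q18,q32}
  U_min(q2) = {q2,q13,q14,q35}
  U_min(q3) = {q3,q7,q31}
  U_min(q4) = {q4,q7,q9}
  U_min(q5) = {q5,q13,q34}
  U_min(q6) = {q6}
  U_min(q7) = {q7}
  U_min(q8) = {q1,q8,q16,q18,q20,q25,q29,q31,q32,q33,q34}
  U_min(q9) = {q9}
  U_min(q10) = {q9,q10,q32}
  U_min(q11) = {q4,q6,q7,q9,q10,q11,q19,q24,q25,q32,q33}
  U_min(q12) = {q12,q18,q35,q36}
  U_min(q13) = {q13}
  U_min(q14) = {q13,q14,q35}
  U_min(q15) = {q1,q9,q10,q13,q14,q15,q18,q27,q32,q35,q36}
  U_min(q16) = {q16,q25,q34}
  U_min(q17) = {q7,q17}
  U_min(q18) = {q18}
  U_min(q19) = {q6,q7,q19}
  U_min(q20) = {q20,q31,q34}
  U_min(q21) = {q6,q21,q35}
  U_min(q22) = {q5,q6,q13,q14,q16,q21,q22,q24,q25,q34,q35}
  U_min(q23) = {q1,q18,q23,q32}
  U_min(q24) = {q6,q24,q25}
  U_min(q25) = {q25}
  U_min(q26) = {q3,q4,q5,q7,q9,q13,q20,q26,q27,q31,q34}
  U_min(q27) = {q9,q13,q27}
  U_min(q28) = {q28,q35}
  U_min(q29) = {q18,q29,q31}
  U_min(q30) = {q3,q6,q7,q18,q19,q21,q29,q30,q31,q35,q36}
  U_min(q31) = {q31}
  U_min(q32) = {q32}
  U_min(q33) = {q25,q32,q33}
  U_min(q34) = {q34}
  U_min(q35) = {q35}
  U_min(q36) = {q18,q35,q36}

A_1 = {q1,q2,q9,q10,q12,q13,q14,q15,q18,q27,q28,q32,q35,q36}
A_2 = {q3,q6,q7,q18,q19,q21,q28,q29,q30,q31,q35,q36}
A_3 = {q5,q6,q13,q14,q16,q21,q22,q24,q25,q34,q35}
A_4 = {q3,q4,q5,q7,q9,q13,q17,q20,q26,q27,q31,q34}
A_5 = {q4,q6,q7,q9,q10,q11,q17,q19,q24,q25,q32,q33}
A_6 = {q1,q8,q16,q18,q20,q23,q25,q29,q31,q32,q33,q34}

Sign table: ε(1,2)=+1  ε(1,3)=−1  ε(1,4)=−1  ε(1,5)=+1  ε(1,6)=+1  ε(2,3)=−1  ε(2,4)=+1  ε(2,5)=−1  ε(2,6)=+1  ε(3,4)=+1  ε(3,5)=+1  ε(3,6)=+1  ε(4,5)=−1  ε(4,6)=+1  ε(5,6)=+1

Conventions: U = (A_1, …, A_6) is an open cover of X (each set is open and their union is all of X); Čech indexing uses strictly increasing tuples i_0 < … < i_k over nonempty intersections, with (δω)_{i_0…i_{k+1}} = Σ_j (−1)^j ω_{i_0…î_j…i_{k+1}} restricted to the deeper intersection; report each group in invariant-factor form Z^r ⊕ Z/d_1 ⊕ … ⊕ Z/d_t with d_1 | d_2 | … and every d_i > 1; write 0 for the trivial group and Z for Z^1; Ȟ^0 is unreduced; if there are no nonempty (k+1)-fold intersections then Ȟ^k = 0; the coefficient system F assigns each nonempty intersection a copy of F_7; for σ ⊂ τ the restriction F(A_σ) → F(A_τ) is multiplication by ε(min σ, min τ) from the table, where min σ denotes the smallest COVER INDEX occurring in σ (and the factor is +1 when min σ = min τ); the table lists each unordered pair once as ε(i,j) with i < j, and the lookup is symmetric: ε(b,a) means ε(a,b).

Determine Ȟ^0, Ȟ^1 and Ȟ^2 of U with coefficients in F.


intersection data:
  A12={q18,q28,q35,q36} A13={q13,q14,q35} A14={q9,q13,q27} A15={q9,q10,q32} A16={q1,q18,q32} A23={q6,q21,q35} A24={q3,q7,q31} A25={q6,q7,q19} A26={q18,q29,q31} A34={q5,q13,q34} A35={q6,q24,q25} A36={q16,q25,q34} A45={q4,q7,q9,q17} A46={q20,q31,q34} A56={q25,q32,q33}
  A123={q35} A126={q18} A134={q13} A145={q9} A156={q32} A235={q6} A245={q7} A246={q31} A346={q34} A356={q25}
C dims 6,15,10; δ0: rk_F7 6; δ1: rk_F7 9
Ȟ^0 = (6 − 6) − 0 = 0, so Ȟ^0 ≅ 0
Ȟ^1 = (15 − 9) − 6 = 0, so Ȟ^1 ≅ 0
Ȟ^2 = (10 − 0) − 9 = 1, so Ȟ^2 ≅ Z/7

Ȟ^0(U;F) ≅ 0, Ȟ^1(U;F) ≅ 0, Ȟ^2(U;F) ≅ Z/7


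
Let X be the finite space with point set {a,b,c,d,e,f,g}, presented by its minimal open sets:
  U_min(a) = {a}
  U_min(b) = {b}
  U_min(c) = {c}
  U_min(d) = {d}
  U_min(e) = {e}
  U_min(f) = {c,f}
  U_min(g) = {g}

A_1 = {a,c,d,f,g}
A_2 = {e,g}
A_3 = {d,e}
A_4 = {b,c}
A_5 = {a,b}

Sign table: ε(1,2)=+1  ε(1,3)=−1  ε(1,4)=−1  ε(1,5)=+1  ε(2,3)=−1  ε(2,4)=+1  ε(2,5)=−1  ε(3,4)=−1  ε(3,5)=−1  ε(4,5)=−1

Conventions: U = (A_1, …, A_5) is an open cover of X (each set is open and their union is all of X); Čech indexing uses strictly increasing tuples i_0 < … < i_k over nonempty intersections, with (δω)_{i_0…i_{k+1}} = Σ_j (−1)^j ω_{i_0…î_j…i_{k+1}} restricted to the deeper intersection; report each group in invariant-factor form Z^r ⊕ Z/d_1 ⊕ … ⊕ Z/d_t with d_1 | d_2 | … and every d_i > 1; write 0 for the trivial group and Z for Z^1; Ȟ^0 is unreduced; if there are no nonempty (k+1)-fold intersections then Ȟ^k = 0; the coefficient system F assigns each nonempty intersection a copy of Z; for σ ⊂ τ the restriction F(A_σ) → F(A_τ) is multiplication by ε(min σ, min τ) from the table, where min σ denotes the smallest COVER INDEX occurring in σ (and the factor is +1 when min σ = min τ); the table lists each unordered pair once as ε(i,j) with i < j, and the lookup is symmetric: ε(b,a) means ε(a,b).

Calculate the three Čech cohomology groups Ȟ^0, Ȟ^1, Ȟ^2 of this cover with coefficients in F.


cover nerve:
  A12={g} A13={d} A14={c} A15={a} A23={e} A45={b}
C dims 5,6; δ0: rk 4, SNF 1^4
Ȟ^0: (5−4)−0=1 ⇒ Z
Ȟ^1: (6−0)−4=2 ⇒ Z^2
Ȟ^2: (0−0)−0=0 ⇒ 0

Ȟ^0 = Z, Ȟ^1 = Z^2 and Ȟ^2 = 0


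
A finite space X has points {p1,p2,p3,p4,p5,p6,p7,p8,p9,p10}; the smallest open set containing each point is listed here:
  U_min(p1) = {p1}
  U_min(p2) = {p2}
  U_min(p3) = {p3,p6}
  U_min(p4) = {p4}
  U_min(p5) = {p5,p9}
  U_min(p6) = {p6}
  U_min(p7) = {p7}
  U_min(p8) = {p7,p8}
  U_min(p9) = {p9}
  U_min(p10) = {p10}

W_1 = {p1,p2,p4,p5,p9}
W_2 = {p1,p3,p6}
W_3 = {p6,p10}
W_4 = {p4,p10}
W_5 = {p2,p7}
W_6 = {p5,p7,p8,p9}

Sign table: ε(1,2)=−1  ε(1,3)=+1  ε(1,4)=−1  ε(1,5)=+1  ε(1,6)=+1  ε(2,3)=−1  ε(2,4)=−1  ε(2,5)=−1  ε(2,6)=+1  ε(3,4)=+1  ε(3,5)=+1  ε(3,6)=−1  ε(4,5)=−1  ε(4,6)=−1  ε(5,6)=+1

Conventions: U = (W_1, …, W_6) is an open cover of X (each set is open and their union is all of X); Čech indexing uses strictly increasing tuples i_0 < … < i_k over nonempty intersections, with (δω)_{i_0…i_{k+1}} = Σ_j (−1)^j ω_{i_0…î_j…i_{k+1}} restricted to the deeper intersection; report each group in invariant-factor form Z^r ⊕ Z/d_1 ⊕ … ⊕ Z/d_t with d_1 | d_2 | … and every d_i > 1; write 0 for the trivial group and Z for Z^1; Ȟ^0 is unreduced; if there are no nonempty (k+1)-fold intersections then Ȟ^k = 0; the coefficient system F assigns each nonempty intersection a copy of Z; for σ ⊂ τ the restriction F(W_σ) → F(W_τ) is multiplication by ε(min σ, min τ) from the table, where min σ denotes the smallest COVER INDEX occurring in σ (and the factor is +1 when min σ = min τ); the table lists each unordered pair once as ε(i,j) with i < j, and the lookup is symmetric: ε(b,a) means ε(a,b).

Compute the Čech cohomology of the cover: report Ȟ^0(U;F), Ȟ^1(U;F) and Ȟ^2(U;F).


Ȟ^0 = 0,  Ȟ^1 = Z ⊕ Z/2,  Ȟ^2 = 0

nerve simplices:
  W12={p1} W14={p4} W15={p2} W16={p5,p9} W23={p6} W34={p10} W56={p7}
C dims 6,7; δ0: rk 6, SNF 1^5·2
degree 0: 6−6−0 = 0 → Ȟ^0 ≅ 0
degree 1: 7−0−6 = 1 plus torsion [2] → Ȟ^1 ≅ Z ⊕ Z/2
degree 2: 0−0−0 = 0 → Ȟ^2 ≅ 0


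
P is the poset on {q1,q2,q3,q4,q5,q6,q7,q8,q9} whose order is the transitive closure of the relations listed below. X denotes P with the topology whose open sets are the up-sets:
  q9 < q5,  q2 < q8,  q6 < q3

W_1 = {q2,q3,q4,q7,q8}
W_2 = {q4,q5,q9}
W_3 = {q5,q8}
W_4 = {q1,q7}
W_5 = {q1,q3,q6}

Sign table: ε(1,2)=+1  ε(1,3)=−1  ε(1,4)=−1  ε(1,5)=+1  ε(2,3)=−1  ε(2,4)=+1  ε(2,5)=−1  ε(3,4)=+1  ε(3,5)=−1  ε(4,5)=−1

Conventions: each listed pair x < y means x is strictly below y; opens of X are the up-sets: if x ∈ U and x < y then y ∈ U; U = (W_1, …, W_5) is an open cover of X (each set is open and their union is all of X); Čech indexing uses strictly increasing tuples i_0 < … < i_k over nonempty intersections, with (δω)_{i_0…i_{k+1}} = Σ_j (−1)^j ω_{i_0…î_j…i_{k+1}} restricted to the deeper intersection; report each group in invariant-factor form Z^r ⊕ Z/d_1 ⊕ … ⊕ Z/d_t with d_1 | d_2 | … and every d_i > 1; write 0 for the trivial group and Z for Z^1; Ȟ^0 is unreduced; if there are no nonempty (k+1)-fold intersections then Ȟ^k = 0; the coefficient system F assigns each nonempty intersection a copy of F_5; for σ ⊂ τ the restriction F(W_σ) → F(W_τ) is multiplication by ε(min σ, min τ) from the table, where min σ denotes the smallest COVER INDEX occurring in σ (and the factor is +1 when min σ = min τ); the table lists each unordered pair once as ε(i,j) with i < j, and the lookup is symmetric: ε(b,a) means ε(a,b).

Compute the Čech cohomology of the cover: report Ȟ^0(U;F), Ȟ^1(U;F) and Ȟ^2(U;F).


Ȟ^0 = Z/5,  Ȟ^1 = Z/5 ⊕ Z/5,  Ȟ^2 = 0

nerve simplices:
  W12={q4} W13={q8} W14={q7} W15={q3} W23={q5} W45={q1}
C dims 5,6; δ0: rk_F5 4
degree 0: 5−4−0 = 1 → Ȟ^0 ≅ Z/5
degree 1: 6−0−4 = 2 → Ȟ^1 ≅ Z/5 ⊕ Z/5
degree 2: 0−0−0 = 0 → Ȟ^2 ≅ 0


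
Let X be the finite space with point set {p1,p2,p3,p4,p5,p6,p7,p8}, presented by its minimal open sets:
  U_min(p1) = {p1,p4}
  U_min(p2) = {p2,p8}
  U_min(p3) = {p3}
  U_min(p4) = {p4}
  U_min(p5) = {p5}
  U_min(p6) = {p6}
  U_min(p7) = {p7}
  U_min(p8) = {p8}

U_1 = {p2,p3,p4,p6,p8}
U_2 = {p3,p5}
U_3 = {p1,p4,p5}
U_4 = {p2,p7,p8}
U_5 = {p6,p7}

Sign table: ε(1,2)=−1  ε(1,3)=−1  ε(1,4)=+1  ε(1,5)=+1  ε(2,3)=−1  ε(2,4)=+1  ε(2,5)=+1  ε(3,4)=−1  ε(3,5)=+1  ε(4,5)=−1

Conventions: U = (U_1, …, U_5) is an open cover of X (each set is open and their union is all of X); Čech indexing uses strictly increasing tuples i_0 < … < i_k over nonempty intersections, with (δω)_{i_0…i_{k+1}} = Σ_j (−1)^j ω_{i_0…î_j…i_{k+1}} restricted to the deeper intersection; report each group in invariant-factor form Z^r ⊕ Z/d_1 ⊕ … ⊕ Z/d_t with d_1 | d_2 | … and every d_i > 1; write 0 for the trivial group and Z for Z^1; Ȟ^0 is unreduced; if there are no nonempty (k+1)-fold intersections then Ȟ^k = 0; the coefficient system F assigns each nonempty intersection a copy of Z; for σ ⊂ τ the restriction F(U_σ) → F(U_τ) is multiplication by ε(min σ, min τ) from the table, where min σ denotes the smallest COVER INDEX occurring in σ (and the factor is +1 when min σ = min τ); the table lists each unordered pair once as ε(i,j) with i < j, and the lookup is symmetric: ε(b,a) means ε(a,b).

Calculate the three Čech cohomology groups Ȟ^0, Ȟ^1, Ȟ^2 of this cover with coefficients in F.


Ȟ^0 ≅ 0,  Ȟ^1 ≅ Z ⊕ Z/2,  Ȟ^2 ≅ 0

nonempty intersections:
  U12={p3} U13={p4} U14={p2,p8} U15={p6} U23={p5} U45={p7}
C dims 5,6; δ0: rk 5, SNF 1^4·2
Ȟ^0: (5−5)−0=0 ⇒ 0
Ȟ^1: (6−0)−5=1 plus torsion [2] ⇒ Z ⊕ Z/2
Ȟ^2: (0−0)−0=0 ⇒ 0


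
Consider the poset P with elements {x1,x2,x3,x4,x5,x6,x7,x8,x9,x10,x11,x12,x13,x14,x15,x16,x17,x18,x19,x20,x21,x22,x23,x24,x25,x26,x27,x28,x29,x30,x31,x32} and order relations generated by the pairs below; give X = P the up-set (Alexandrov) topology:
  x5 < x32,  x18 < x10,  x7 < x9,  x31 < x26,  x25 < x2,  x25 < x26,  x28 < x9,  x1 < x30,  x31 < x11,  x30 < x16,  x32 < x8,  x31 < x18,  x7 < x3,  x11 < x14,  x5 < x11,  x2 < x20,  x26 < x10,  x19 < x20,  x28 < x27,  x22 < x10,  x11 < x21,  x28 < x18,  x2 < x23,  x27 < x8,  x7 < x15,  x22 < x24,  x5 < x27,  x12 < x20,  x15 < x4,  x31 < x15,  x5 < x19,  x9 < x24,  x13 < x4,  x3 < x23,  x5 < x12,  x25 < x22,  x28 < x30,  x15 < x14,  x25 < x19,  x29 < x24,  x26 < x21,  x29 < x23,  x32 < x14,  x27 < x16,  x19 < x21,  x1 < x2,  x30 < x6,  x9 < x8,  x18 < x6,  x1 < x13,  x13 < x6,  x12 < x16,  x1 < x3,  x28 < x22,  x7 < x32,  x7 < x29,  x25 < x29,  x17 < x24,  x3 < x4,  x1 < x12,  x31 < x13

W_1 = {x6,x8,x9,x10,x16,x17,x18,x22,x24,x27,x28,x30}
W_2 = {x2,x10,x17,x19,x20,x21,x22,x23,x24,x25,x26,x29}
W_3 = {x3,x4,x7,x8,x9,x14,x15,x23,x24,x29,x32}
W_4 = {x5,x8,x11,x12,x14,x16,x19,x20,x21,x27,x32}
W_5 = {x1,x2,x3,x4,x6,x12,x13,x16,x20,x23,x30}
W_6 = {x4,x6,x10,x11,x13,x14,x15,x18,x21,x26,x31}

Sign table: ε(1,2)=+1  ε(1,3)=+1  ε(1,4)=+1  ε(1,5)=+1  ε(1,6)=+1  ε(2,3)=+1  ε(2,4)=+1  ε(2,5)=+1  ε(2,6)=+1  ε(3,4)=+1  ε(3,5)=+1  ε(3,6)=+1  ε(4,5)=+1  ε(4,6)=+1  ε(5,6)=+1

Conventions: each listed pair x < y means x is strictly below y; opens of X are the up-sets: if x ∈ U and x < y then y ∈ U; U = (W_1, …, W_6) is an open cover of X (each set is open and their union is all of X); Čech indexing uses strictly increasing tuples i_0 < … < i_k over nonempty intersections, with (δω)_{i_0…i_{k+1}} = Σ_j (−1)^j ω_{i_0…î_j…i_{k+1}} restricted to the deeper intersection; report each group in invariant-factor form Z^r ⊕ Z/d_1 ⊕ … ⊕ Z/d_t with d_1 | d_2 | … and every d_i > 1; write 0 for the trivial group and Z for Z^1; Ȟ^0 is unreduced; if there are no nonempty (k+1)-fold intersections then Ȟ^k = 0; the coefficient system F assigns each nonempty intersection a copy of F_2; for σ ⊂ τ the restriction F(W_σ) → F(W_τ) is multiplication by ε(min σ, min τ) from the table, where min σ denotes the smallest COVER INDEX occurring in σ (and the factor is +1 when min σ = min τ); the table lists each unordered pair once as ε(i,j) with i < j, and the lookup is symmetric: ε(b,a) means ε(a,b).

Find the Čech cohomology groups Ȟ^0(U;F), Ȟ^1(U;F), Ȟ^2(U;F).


nonempty overlaps:
  W12={x10,x17,x22,x24} W13={x8,x9,x24} W14={x8,x16,x27} W15={x6,x16,x30} W16={x6,x10,x18} W23={x23,x24,x29} W24={x19,x20,x21} W25={x2,x20,x23} W26={x10,x21,x26} W34={x8,x14,x32} W35={x3,x4,x23} W36={x4,x14,x15} W45={x12,x16,x20} W46={x11,x14,x21} W56={x4,x6,x13}
  W123={x24} W126={x10} W134={x8} W145={x16} W156={x6} W235={x23} W245={x20} W246={x21} W346={x14} W356={x4}
C dims 6,15,10; δ0: rk_F2 5; δ1: rk_F2 9
degree 0: 6−5−0 = 1 → Ȟ^0 ≅ Z/2
degree 1: 15−9−5 = 1 → Ȟ^1 ≅ Z/2
degree 2: 10−0−9 = 1 → Ȟ^2 ≅ Z/2

Ȟ^0 = Z/2, Ȟ^1 = Z/2 and Ȟ^2 = Z/2


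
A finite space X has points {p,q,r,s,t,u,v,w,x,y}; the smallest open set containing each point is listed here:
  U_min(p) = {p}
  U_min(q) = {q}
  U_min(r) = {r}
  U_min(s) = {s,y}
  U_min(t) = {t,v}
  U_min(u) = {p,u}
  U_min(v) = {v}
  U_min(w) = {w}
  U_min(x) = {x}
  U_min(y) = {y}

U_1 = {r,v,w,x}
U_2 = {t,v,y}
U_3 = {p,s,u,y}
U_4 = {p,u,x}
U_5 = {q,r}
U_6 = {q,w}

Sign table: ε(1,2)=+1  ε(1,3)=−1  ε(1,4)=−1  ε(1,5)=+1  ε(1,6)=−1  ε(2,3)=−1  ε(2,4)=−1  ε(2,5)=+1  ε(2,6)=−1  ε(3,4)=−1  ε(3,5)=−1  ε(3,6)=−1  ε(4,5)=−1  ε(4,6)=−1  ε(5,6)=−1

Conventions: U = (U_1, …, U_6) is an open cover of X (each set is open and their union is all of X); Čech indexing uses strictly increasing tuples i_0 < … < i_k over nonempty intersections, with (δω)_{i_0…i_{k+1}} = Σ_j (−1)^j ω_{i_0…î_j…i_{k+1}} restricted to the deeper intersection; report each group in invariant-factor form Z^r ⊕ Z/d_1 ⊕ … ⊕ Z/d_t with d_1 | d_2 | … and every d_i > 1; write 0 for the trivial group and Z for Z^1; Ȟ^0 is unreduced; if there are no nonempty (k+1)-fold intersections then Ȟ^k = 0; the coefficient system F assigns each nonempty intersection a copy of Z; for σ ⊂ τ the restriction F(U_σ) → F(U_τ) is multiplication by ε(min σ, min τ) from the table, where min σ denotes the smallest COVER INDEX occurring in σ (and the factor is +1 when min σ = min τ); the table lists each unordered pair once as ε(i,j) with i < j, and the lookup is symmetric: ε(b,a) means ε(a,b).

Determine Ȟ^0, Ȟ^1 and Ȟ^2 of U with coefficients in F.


Ȟ^0(U;F) ≅ 0,  Ȟ^1(U;F) ≅ Z ⊕ Z/2,  Ȟ^2(U;F) ≅ 0

cover nerve:
  U12={v} U14={x} U15={r} U16={w} U23={y} U34={p,u} U56={q}
C dims 6,7; δ0: rk 6, SNF 1^5·2
Ȟ^0: (6−6)−0=0 ⇒ 0
Ȟ^1: (7−0)−6=1 plus torsion [2] ⇒ Z ⊕ Z/2
Ȟ^2: (0−0)−0=0 ⇒ 0


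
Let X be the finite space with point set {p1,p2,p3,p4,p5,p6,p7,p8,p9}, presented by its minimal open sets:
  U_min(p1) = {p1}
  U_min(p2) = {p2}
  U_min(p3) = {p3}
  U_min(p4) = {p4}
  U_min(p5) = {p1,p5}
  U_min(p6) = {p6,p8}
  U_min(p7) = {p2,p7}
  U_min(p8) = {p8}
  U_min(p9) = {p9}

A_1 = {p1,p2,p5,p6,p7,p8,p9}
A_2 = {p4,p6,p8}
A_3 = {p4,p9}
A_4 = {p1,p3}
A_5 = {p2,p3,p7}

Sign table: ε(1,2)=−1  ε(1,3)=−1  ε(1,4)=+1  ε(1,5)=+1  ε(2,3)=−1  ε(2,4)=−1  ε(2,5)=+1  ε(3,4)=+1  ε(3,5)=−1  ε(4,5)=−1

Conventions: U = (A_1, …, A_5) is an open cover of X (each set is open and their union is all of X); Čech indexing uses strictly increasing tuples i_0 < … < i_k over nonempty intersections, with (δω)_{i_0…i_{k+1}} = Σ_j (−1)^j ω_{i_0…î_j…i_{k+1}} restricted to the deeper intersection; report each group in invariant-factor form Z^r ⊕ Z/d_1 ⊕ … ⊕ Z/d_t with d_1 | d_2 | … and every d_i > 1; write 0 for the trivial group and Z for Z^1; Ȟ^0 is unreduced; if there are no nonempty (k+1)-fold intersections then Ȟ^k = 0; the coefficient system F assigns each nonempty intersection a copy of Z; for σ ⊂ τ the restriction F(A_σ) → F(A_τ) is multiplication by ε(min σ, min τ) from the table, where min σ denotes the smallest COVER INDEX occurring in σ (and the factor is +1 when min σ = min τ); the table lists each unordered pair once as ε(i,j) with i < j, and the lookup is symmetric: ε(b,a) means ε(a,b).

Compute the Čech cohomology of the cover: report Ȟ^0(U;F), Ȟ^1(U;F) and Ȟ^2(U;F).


Ȟ^0 = 0,  Ȟ^1 = Z ⊕ Z/2,  Ȟ^2 = 0

nonempty overlaps:
  A12={p6,p8} A13={p9} A14={p1} A15={p2,p7} A23={p4} A45={p3}
C dims 5,6; δ0: rk 5, SNF 1^4·2
degree 0: 5−5−0 = 0 → Ȟ^0 ≅ 0
degree 1: 6−0−5 = 1 plus torsion [2] → Ȟ^1 ≅ Z ⊕ Z/2
degree 2: 0−0−0 = 0 → Ȟ^2 ≅ 0


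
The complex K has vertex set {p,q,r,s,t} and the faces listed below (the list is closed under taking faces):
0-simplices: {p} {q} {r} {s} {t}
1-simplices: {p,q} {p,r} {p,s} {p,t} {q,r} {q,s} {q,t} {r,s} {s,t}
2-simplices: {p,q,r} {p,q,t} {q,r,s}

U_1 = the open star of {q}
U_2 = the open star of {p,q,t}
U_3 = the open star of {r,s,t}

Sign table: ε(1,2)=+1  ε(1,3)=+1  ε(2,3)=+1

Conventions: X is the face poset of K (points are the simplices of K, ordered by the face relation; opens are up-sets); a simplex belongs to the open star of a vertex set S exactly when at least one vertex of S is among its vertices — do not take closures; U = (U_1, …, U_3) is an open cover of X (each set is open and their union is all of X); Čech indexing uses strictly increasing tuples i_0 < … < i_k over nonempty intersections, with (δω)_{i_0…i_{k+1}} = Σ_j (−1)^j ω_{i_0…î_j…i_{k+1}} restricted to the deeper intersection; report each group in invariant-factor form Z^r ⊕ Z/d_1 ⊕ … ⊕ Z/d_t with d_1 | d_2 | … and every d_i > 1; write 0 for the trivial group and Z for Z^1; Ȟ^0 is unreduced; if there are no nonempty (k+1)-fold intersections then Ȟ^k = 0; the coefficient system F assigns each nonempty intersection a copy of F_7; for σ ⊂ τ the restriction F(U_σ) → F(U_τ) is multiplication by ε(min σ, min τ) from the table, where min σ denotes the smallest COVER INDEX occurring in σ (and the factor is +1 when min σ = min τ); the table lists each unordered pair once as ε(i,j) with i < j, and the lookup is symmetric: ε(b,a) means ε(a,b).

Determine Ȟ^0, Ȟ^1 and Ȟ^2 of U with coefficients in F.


Ȟ^0 ≅ Z/7,  Ȟ^1 ≅ 0,  Ȟ^2 ≅ 0

cover nerve:
  U1={{q},{p,q},{q,r},{q,s},{q,t},{p,q,r},{p,q,t},{q,r,s}} U2={{p},{q},{t},{p,q},{p,r},{p,s},{p,t},{q,r},{q,s},{q,t},{s,t},{p,q,r},{p,q,t},{q,r,s}} U3={{r},{s},{t},{p,r},{p,s},{p,t},{q,r},{q,s},{q,t},{r,s},{s,t},{p,q,r},{p,q,t},{q,r,s}}
  U12={{q},{p,q},{q,r},{q,s},{q,t},{p,q,r},{p,q,t},{q,r,s}} U13={{q,r},{q,s},{q,t},{p,q,r},{p,q,t},{q,r,s}} U23={{t},{p,r},{p,s},{p,t},{q,r},{q,s},{q,t},{s,t},{p,q,r},{p,q,t},{q,r,s}}
  U123={{q,r},{q,s},{q,t},{p,q,r},{p,q,t},{q,r,s}}
C dims 3,3,1; δ0: rk_F7 2; δ1: rk_F7 1
Ȟ^0: (3−2)−0=1 ⇒ Z/7
Ȟ^1: (3−1)−2=0 ⇒ 0
Ȟ^2: (1−0)−1=0 ⇒ 0


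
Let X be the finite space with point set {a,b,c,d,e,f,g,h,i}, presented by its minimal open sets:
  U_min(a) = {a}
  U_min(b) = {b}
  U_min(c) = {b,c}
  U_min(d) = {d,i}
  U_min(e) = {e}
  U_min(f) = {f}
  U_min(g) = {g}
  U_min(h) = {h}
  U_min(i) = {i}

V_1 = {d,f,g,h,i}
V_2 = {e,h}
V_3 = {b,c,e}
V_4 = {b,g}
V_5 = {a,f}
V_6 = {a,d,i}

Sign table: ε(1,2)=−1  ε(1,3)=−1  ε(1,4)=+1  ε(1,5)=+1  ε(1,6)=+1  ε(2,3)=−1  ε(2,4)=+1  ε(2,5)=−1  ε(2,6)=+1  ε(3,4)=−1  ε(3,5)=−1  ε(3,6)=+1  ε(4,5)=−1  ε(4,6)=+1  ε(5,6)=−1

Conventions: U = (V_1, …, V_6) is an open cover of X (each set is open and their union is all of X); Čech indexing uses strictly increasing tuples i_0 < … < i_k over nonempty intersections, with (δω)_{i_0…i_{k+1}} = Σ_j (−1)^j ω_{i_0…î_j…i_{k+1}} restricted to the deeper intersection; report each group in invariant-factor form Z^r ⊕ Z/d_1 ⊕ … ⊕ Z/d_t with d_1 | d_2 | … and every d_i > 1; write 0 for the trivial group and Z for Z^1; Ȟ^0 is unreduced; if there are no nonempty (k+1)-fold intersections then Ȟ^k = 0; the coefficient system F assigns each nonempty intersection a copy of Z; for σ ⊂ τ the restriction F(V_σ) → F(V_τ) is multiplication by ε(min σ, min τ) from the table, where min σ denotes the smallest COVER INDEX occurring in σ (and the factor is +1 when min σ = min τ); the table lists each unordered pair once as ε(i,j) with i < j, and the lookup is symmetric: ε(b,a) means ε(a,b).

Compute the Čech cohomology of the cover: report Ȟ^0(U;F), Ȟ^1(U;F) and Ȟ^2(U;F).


Ȟ^0 ≅ 0, Ȟ^1 ≅ Z ⊕ Z/2 and Ȟ^2 ≅ 0

nonempty intersections:
  V12={h} V14={g} V15={f} V16={d,i} V23={e} V34={b} V56={a}
C dims 6,7; δ0: rk 6, SNF 1^5·2
Ȟ^0: (6−6)−0=0 ⇒ 0
Ȟ^1: (7−0)−6=1 plus torsion [2] ⇒ Z ⊕ Z/2
Ȟ^2: (0−0)−0=0 ⇒ 0


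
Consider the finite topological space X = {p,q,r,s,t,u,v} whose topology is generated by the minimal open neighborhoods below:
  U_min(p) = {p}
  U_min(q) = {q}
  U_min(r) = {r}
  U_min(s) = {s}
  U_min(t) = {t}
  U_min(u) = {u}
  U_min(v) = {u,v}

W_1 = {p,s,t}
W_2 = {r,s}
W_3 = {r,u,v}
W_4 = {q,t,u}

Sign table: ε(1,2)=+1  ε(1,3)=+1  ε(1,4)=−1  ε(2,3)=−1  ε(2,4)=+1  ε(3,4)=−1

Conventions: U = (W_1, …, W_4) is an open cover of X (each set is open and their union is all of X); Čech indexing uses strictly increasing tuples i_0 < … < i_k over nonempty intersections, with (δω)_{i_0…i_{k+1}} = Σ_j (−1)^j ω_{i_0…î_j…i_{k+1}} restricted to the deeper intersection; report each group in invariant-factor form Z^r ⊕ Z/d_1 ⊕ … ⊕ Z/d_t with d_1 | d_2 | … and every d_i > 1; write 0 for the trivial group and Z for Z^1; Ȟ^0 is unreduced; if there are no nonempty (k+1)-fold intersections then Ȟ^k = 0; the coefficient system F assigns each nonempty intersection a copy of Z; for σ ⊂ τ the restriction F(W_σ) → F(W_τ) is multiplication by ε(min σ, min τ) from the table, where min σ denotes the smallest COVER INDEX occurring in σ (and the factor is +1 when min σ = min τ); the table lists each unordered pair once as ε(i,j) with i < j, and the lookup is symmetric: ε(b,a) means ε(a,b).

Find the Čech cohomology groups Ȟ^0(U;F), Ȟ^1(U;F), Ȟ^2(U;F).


Ȟ^0 = 0,  Ȟ^1 = Z/2,  Ȟ^2 = 0

cover nerve:
  W12={s} W14={t} W23={r} W34={u}
C dims 4,4; δ0: rk 4, SNF 1^3·2
Ȟ^0: (4−4)−0=0 ⇒ 0
Ȟ^1: (4−0)−4=0 plus torsion [2] ⇒ Z/2
Ȟ^2: (0−0)−0=0 ⇒ 0


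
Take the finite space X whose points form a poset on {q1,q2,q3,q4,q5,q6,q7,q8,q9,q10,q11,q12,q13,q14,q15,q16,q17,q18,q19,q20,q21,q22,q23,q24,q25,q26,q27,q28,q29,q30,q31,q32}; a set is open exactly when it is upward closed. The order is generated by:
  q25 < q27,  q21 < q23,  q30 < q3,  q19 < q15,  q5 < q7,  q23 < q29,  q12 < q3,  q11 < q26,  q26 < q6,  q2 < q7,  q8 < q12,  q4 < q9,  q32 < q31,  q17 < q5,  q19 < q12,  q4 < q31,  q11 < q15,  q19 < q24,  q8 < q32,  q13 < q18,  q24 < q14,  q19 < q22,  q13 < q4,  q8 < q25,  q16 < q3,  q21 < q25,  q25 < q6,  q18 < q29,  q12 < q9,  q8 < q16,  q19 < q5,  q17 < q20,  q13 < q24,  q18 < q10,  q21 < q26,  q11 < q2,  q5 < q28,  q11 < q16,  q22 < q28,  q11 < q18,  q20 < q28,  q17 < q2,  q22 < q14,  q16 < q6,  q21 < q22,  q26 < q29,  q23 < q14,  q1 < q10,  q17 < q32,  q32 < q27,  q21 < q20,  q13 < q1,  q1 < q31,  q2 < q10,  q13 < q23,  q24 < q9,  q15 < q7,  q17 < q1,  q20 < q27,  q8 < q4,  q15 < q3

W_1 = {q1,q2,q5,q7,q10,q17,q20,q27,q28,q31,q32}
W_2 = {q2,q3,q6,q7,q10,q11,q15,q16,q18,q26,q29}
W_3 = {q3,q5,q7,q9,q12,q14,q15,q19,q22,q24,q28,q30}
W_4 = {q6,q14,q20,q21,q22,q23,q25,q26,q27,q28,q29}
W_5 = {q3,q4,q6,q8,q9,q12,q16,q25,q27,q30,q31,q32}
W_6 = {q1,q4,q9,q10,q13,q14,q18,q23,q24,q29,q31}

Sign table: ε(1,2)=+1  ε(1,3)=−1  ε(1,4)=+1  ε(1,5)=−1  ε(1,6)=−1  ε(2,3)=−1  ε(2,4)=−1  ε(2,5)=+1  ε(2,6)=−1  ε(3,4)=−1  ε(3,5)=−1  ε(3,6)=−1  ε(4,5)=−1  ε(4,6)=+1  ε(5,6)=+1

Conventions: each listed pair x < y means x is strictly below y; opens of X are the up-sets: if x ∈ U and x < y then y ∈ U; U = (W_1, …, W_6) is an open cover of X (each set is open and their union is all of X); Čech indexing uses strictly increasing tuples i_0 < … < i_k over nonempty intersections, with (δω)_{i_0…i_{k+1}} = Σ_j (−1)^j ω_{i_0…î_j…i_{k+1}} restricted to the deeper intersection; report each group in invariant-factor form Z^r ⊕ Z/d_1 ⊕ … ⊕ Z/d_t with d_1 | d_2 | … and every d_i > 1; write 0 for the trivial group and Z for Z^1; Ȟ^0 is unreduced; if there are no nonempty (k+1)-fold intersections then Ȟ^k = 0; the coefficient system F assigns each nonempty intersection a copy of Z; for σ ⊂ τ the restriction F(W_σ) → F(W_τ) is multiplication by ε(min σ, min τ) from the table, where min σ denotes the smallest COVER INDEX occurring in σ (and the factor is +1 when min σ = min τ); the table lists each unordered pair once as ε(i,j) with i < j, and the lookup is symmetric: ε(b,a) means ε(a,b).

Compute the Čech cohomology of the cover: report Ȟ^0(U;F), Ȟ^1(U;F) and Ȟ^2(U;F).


Ȟ^0 = 0; Ȟ^1 = Z/2; Ȟ^2 = Z

cover nerve:
  W12={q2,q7,q10} W13={q5,q7,q28} W14={q20,q27,q28} W15={q27,q31,q32} W16={q1,q10,q31} W23={q3,q7,q15} W24={q6,q26,q29} W25={q3,q6,q16} W26={q10,q18,q29} W34={q14,q22,q28} W35={q3,q9,q12,q30} W36={q9,q14,q24} W45={q6,q25,q27} W46={q14,q23,q29} W56={q4,q9,q31}
  W123={q7} W126={q10} W134={q28} W145={q27} W156={q31} W235={q3} W245={q6} W246={q29} W346={q14} W356={q9}
C dims 6,15,10; δ0: rk 6, SNF 1^5·2; δ1: rk 9, SNF 1^9
Ȟ^0: (6−6)−0=0 ⇒ 0
Ȟ^1: (15−9)−6=0 plus torsion [2] ⇒ Z/2
Ȟ^2: (10−0)−9=1 ⇒ Z


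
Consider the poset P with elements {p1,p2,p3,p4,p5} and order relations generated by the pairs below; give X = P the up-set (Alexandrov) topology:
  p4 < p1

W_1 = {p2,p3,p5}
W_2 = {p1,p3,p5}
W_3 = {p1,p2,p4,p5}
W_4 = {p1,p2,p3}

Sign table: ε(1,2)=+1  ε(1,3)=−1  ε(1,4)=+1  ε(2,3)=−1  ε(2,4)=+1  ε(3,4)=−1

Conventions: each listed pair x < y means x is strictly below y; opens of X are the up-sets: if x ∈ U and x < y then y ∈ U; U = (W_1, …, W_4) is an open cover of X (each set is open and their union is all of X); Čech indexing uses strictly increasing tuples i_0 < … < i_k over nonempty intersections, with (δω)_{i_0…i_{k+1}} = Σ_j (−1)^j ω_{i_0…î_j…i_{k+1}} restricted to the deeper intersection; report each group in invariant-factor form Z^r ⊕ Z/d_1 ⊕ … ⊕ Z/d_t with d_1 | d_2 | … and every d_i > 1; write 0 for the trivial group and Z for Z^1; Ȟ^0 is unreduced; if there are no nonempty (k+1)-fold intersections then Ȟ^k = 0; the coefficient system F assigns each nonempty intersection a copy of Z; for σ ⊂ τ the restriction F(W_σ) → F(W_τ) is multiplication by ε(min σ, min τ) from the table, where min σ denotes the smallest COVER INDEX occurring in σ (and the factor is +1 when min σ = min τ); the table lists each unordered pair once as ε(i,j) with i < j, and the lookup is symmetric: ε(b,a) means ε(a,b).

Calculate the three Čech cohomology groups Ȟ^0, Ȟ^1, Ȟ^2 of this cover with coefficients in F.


Ȟ^0 ≅ Z, Ȟ^1 ≅ 0 and Ȟ^2 ≅ Z

cover nerve:
  W12={p3,p5} W13={p2,p5} W14={p2,p3} W23={p1,p5} W24={p1,p3} W34={p1,p2}
  W123={p5} W124={p3} W134={p2} W234={p1}
C dims 4,6,4; δ0: rk 3, SNF 1^3; δ1: rk 3, SNF 1^3
Ȟ^0: (4−3)−0=1 ⇒ Z
Ȟ^1: (6−3)−3=0 ⇒ 0
Ȟ^2: (4−0)−3=1 ⇒ Z


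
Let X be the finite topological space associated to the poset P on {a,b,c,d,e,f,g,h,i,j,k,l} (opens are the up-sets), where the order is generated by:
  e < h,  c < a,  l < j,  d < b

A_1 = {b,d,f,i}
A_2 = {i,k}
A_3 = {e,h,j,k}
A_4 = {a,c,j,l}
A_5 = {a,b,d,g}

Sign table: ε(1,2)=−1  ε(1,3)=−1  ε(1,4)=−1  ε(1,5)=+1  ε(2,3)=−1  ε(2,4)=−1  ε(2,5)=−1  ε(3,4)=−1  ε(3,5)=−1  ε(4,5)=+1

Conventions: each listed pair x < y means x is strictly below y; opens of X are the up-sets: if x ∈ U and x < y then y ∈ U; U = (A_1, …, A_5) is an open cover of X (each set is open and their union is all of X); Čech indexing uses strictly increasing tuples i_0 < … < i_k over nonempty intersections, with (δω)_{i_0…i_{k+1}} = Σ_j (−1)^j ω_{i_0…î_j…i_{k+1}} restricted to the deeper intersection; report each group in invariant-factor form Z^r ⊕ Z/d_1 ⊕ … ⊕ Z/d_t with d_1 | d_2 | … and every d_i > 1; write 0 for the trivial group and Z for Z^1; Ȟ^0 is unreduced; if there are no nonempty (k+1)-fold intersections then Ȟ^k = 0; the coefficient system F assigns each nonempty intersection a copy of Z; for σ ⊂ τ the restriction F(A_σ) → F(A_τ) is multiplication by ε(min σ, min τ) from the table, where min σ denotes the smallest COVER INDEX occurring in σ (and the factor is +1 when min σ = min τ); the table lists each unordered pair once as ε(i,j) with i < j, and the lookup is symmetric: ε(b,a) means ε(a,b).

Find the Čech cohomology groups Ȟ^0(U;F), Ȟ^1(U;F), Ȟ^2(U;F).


Ȟ^0(U;F) ≅ 0, Ȟ^1(U;F) ≅ Z/2 and Ȟ^2(U;F) ≅ 0

nerve of the cover:
  A12={i} A15={b,d} A23={k} A34={j} A45={a}
C dims 5,5; δ0: rk 5, SNF 1^4·2
Ȟ^0 = (5 − 5) − 0 = 0, so Ȟ^0 ≅ 0
Ȟ^1 = (5 − 0) − 5 = 0 plus torsion [2], so Ȟ^1 ≅ Z/2
Ȟ^2 = (0 − 0) − 0 = 0, so Ȟ^2 ≅ 0
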